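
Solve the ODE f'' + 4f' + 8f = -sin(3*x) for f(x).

Characteristic equation r² + 4r + 8 = 0 has discriminant (4)² - 4·(8) = -16 < 0, so r = -2 ± 2i.
Hence f_h = C1*cos(2*x)*exp(-2*x) + C2*exp(-2*x)*sin(2*x).
Try f_p = A*cos(3*x) + B*sin(3*x). Substituting and equating the coefficients of cos(3x) and sin(3x) gives A = 12/145, B = 1/145, so f_p = sin(3*x)/145 + 12*cos(3*x)/145.

f = sin(3*x)/145 + 12*cos(3*x)/145 + C1*cos(2*x)*exp(-2*x) + C2*exp(-2*x)*sin(2*x)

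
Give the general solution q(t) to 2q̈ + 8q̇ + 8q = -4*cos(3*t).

Divide through by 2: q'' + 4q' + 4q = -2*cos(3*t).
Characteristic equation r² + 4r + 4 = 0 has discriminant (4)² - 4·(4) = 0, so r = -2 is a repeated root.
Hence q_h = (C1 + C2*t)*exp(-2*t).
Try q_p = A*cos(3*t) + B*sin(3*t). Substituting and equating the coefficients of cos(3t) and sin(3t) gives A = 10/169, B = -24/169, so q_p = -24*sin(3*t)/169 + 10*cos(3*t)/169.

q = -24*sin(3*t)/169 + 10*cos(3*t)/169 + C1*exp(-2*t) + C2*t*exp(-2*t)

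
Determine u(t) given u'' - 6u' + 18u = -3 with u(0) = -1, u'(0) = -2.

u = -1/6 - 5*cos(3*t)*exp(3*t)/6 + exp(3*t)*sin(3*t)/6

Characteristic equation r² - 6r + 18 = 0 has discriminant (-6)² - 4·(18) = -36 < 0, so r = 3 ± 3i.
Hence u_h = C1*cos(3*t)*exp(3*t) + C2*exp(3*t)*sin(3*t).
For the particular solution try u_p = A0. Substituting and matching coefficients of each power of t gives A0 = -1/6, so u_p = -1/6.
General solution: u = -1/6 + C1*cos(3*t)*exp(3*t) + C2*exp(3*t)*sin(3*t).
Apply the initial conditions: u(0) = -1/6 + C1 = -1 and u'(0) = 3*C1 + 3*C2 = -2. Solving gives C1 = -5/6, C2 = 1/6.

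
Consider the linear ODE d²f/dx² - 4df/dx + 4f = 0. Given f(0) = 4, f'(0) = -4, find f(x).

Characteristic equation r² - 4r + 4 = 0 has discriminant (-4)² - 4·(4) = 0, so r = 2 is a repeated root.
Hence f_h = (C1 + C2*x)*exp(2*x).
Apply the initial conditions: f(0) = C1 = 4 and f'(0) = C2 + 2*C1 = -4. Solving gives C1 = 4, C2 = -12.

f = 4*exp(2*x) - 12*x*exp(2*x)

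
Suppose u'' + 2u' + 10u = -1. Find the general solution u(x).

u = -1/10 + C1*cos(3*x)*exp(-x) + C2*exp(-x)*sin(3*x)

Characteristic equation r² + 2r + 10 = 0 has discriminant (2)² - 4·(10) = -36 < 0, so r = -1 ± 3i.
Hence u_h = C1*cos(3*x)*exp(-x) + C2*exp(-x)*sin(3*x).
For the particular solution try u_p = A0. Substituting and matching coefficients of each power of x gives A0 = -1/10, so u_p = -1/10.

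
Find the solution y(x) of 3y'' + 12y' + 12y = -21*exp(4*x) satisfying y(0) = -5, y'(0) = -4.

Divide through by 3: y'' + 4y' + 4y = -7*exp(4*x).
Characteristic equation r² + 4r + 4 = 0 has discriminant (4)² - 4·(4) = 0, so r = -2 is a repeated root.
Hence y_h = (C1 + C2*x)*exp(-2*x).
Try y_p = A*exp(4*x). Substituting into the equation and dividing by exp(4*x) gives A = -7/36, so y_p = -7*exp(4*x)/36.
General solution: y = -7*exp(4*x)/36 + C1*exp(-2*x) + C2*x*exp(-2*x).
Apply the initial conditions: y(0) = -7/36 + C1 = -5 and y'(0) = -7/9 + C2 - 2*C1 = -4. Solving gives C1 = -173/36, C2 = -77/6.

y = -173*exp(-2*x)/36 - 7*exp(4*x)/36 - 77*x*exp(-2*x)/6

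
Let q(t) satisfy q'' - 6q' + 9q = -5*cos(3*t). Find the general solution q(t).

q = 5*sin(3*t)/18 + C1*exp(3*t) + C2*t*exp(3*t)

Characteristic equation r² - 6r + 9 = 0 has discriminant (-6)² - 4·(9) = 0, so r = 3 is a repeated root.
Hence q_h = (C1 + C2*t)*exp(3*t).
Try q_p = A*cos(3*t) + B*sin(3*t). Substituting and equating the coefficients of cos(3t) and sin(3t) gives A = 0, B = 5/18, so q_p = 5*sin(3*t)/18.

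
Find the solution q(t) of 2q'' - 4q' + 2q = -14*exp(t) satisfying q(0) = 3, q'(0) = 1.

q = 3*exp(t) - 2*t*exp(t) - 7*t**2*exp(t)/2

Divide through by 2: q'' - 2q' + q = -7*exp(t).
Characteristic equation r² - 2r + 1 = 0 has discriminant (-2)² - 4·(1) = 0, so r = 1 is a repeated root.
Hence q_h = (C1 + C2*t)*exp(t).
Since exp(t) solves the homogeneous equation (r = 1 is a root of multiplicity 2), multiply the trial by t^2. Try q_p = A*t^2*exp(t). Substituting into the equation and dividing by exp(t) gives A = -7/2, so q_p = -7*t^2*exp(t)/2.
General solution: q = C1*exp(t) - 7*t^2*exp(t)/2 + C2*t*exp(t).
Apply the initial conditions: q(0) = C1 = 3 and q'(0) = C1 + C2 = 1. Solving gives C1 = 3, C2 = -2.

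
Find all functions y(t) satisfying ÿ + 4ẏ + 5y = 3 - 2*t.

y = 23/25 - 2*t/5 + C1*cos(t)*exp(-2*t) + C2*exp(-2*t)*sin(t)

Characteristic equation r² + 4r + 5 = 0 has discriminant (4)² - 4·(5) = -4 < 0, so r = -2 ± i.
Hence y_h = C1*cos(t)*exp(-2*t) + C2*exp(-2*t)*sin(t).
For the particular solution try y_p = A0 + A1*t. Substituting and matching coefficients of each power of t gives A0 = 23/25, A1 = -2/5, so y_p = 23/25 - 2*t/5.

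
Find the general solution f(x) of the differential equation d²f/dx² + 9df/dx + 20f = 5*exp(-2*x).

Characteristic equation r² + 9r + 20 = 0 factors as (r + 5)(r + 4) = 0, so r = -5, -4.
Hence f_h = C1*exp(-5*x) + C2*exp(-4*x).
Try f_p = A*exp(-2*x). Substituting into the equation and dividing by exp(-2*x) gives A = 5/6, so f_p = 5*exp(-2*x)/6.

f = 5*exp(-2*x)/6 + C1*exp(-5*x) + C2*exp(-4*x)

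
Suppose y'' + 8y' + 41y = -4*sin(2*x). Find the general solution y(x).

y = -148*sin(2*x)/1625 + 64*cos(2*x)/1625 + C1*cos(5*x)*exp(-4*x) + C2*exp(-4*x)*sin(5*x)

Characteristic equation r² + 8r + 41 = 0 has discriminant (8)² - 4·(41) = -100 < 0, so r = -4 ± 5i.
Hence y_h = C1*cos(5*x)*exp(-4*x) + C2*exp(-4*x)*sin(5*x).
Try y_p = A*cos(2*x) + B*sin(2*x). Substituting and equating the coefficients of cos(2x) and sin(2x) gives A = 64/1625, B = -148/1625, so y_p = -148*sin(2*x)/1625 + 64*cos(2*x)/1625.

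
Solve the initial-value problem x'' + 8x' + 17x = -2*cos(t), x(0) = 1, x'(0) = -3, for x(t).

Characteristic equation r² + 8r + 17 = 0 has discriminant (8)² - 4·(17) = -4 < 0, so r = -4 ± i.
Hence x_h = C1*cos(t)*exp(-4*t) + C2*exp(-4*t)*sin(t).
Try x_p = A*cos(t) + B*sin(t). Substituting and equating the coefficients of cos(t) and sin(t) gives A = -1/10, B = -1/20, so x_p = -cos(t)/10 - sin(t)/20.
General solution: x = -cos(t)/10 - sin(t)/20 + C1*cos(t)*exp(-4*t) + C2*exp(-4*t)*sin(t).
Apply the initial conditions: x(0) = -1/10 + C1 = 1 and x'(0) = -1/20 + C2 - 4*C1 = -3. Solving gives C1 = 11/10, C2 = 29/20.

x = -cos(t)/10 - sin(t)/20 + 11*cos(t)*exp(-4*t)/10 + 29*exp(-4*t)*sin(t)/20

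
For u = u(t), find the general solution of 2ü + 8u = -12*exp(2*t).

Divide through by 2: u'' + 4u = -6*exp(2*t).
Characteristic equation r² + 4 = 0 has discriminant (0)² - 4·(4) = -16 < 0, so r = ± 2i.
Hence u_h = C1*cos(2*t) + C2*sin(2*t).
Try u_p = A*exp(2*t). Substituting into the equation and dividing by exp(2*t) gives A = -3/4, so u_p = -3*exp(2*t)/4.

u = -3*exp(2*t)/4 + C1*cos(2*t) + C2*sin(2*t)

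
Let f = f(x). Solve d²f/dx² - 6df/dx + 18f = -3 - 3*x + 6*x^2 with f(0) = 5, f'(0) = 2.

Characteristic equation r² - 6r + 18 = 0 has discriminant (-6)² - 4·(18) = -36 < 0, so r = 3 ± 3i.
Hence f_h = C1*cos(3*x)*exp(3*x) + C2*exp(3*x)*sin(3*x).
For the particular solution try f_p = A0 + A1*x + A2*x^2. Substituting and matching coefficients of each power of x gives A0 = -5/27, A1 = 1/18, A2 = 1/3, so f_p = -5/27 + x^2/3 + x/18.
General solution: f = -5/27 + x^2/3 + x/18 + C1*cos(3*x)*exp(3*x) + C2*exp(3*x)*sin(3*x).
Apply the initial conditions: f(0) = -5/27 + C1 = 5 and f'(0) = 1/18 + 3*C1 + 3*C2 = 2. Solving gives C1 = 140/27, C2 = -245/54.

f = -5/27 + x**2/3 + x/18 - 245*exp(3*x)*sin(3*x)/54 + 140*cos(3*x)*exp(3*x)/27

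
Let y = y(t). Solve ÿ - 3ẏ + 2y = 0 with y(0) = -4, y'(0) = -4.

y = -4*exp(t)

Characteristic equation r² - 3r + 2 = 0 factors as (r - 1)(r - 2) = 0, so r = 1, 2.
Hence y_h = C1*exp(t) + C2*exp(2*t).
Apply the initial conditions: y(0) = C1 + C2 = -4 and y'(0) = C1 + 2*C2 = -4. Solving gives C1 = -4, C2 = 0.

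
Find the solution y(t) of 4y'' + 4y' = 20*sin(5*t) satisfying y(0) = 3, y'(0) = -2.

Divide through by 4: y'' + y' = 5*sin(5*t).
Characteristic equation r² + r = 0 factors as (r + 1)r = 0, so r = -1, 0.
Hence y_h = C1*exp(-t) + C2.
Try y_p = A*cos(5*t) + B*sin(5*t). Substituting and equating the coefficients of cos(5t) and sin(5t) gives A = -1/26, B = -5/26, so y_p = -5*sin(5*t)/26 - cos(5*t)/26.
General solution: y = C2 - 5*sin(5*t)/26 - cos(5*t)/26 + C1*exp(-t).
Apply the initial conditions: y(0) = -1/26 + C1 + C2 = 3 and y'(0) = -25/26 - C1 = -2. Solving gives C1 = 27/26, C2 = 2.

y = 2 - 5*sin(5*t)/26 - cos(5*t)/26 + 27*exp(-t)/26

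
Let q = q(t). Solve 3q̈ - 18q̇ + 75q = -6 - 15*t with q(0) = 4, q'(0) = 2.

Divide through by 3: q'' - 6q' + 25q = -2 - 5*t.
Characteristic equation r² - 6r + 25 = 0 has discriminant (-6)² - 4·(25) = -64 < 0, so r = 3 ± 4i.
Hence q_h = C1*cos(4*t)*exp(3*t) + C2*exp(3*t)*sin(4*t).
For the particular solution try q_p = A0 + A1*t. Substituting and matching coefficients of each power of t gives A0 = -16/125, A1 = -1/5, so q_p = -16/125 - t/5.
General solution: q = -16/125 - t/5 + C1*cos(4*t)*exp(3*t) + C2*exp(3*t)*sin(4*t).
Apply the initial conditions: q(0) = -16/125 + C1 = 4 and q'(0) = -1/5 + 3*C1 + 4*C2 = 2. Solving gives C1 = 516/125, C2 = -1273/500.

q = -16/125 - t/5 - 1273*exp(3*t)*sin(4*t)/500 + 516*cos(4*t)*exp(3*t)/125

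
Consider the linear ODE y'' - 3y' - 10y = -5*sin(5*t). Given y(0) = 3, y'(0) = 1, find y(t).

Characteristic equation r² - 3r - 10 = 0 factors as (r + 2)(r - 5) = 0, so r = -2, 5.
Hence y_h = C1*exp(-2*t) + C2*exp(5*t).
Try y_p = A*cos(5*t) + B*sin(5*t). Substituting and equating the coefficients of cos(5t) and sin(5t) gives A = -3/58, B = 7/58, so y_p = -3*cos(5*t)/58 + 7*sin(5*t)/58.
General solution: y = -3*cos(5*t)/58 + 7*sin(5*t)/58 + C1*exp(-2*t) + C2*exp(5*t).
Apply the initial conditions: y(0) = -3/58 + C1 + C2 = 3 and y'(0) = 35/58 - 2*C1 + 5*C2 = 1. Solving gives C1 = 431/203, C2 = 13/14.

y = -3*cos(5*t)/58 + 7*sin(5*t)/58 + 13*exp(5*t)/14 + 431*exp(-2*t)/203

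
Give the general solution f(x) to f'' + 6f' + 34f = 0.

f = C1*cos(5*x)*exp(-3*x) + C2*exp(-3*x)*sin(5*x)

Characteristic equation r² + 6r + 34 = 0 has discriminant (6)² - 4·(34) = -100 < 0, so r = -3 ± 5i.
Hence f_h = C1*cos(5*x)*exp(-3*x) + C2*exp(-3*x)*sin(5*x).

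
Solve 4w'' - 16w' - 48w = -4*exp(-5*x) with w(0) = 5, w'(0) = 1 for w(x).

Divide through by 4: w'' - 4w' - 12w = -exp(-5*x).
Characteristic equation r² - 4r - 12 = 0 factors as (r - 6)(r + 2) = 0, so r = 6, -2.
Hence w_h = C1*exp(6*x) + C2*exp(-2*x).
Try w_p = A*exp(-5*x). Substituting into the equation and dividing by exp(-5*x) gives A = -1/33, so w_p = -exp(-5*x)/33.
General solution: w = -exp(-5*x)/33 + C1*exp(6*x) + C2*exp(-2*x).
Apply the initial conditions: w(0) = -1/33 + C1 + C2 = 5 and w'(0) = 5/33 - 2*C2 + 6*C1 = 1. Solving gives C1 = 15/11, C2 = 11/3.

w = -exp(-5*x)/33 + 11*exp(-2*x)/3 + 15*exp(6*x)/11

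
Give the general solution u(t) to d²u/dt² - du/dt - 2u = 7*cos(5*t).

u = -189*cos(5*t)/754 - 35*sin(5*t)/754 + C1*exp(2*t) + C2*exp(-t)

Characteristic equation r² - r - 2 = 0 factors as (r - 2)(r + 1) = 0, so r = 2, -1.
Hence u_h = C1*exp(2*t) + C2*exp(-t).
Try u_p = A*cos(5*t) + B*sin(5*t). Substituting and equating the coefficients of cos(5t) and sin(5t) gives A = -189/754, B = -35/754, so u_p = -189*cos(5*t)/754 - 35*sin(5*t)/754.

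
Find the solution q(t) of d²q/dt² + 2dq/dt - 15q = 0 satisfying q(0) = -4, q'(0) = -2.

Characteristic equation r² + 2r - 15 = 0 factors as (r + 5)(r - 3) = 0, so r = -5, 3.
Hence q_h = C1*exp(-5*t) + C2*exp(3*t).
Apply the initial conditions: q(0) = C1 + C2 = -4 and q'(0) = -5*C1 + 3*C2 = -2. Solving gives C1 = -5/4, C2 = -11/4.

q = -11*exp(3*t)/4 - 5*exp(-5*t)/4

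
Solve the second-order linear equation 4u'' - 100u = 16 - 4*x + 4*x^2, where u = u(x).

Divide through by 4: u'' - 25u = 4 + x^2 - x.
Characteristic equation r² - 25 = 0 factors as (r + 5)(r - 5) = 0, so r = -5, 5.
Hence u_h = C1*exp(-5*x) + C2*exp(5*x).
For the particular solution try u_p = A0 + A1*x + A2*x^2. Substituting and matching coefficients of each power of x gives A0 = -102/625, A1 = 1/25, A2 = -1/25, so u_p = -102/625 - x^2/25 + x/25.

u = -102/625 - x**2/25 + x/25 + C1*exp(-5*x) + C2*exp(5*x)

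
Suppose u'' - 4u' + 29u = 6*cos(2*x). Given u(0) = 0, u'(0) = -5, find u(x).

u = -48*sin(2*x)/689 + 150*cos(2*x)/689 - 3049*exp(2*x)*sin(5*x)/3445 - 150*cos(5*x)*exp(2*x)/689

Characteristic equation r² - 4r + 29 = 0 has discriminant (-4)² - 4·(29) = -100 < 0, so r = 2 ± 5i.
Hence u_h = C1*cos(5*x)*exp(2*x) + C2*exp(2*x)*sin(5*x).
Try u_p = A*cos(2*x) + B*sin(2*x). Substituting and equating the coefficients of cos(2x) and sin(2x) gives A = 150/689, B = -48/689, so u_p = -48*sin(2*x)/689 + 150*cos(2*x)/689.
General solution: u = -48*sin(2*x)/689 + 150*cos(2*x)/689 + C1*cos(5*x)*exp(2*x) + C2*exp(2*x)*sin(5*x).
Apply the initial conditions: u(0) = 150/689 + C1 = 0 and u'(0) = -96/689 + 2*C1 + 5*C2 = -5. Solving gives C1 = -150/689, C2 = -3049/3445.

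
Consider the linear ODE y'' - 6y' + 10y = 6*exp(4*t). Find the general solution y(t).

Characteristic equation r² - 6r + 10 = 0 has discriminant (-6)² - 4·(10) = -4 < 0, so r = 3 ± i.
Hence y_h = C1*cos(t)*exp(3*t) + C2*exp(3*t)*sin(t).
Try y_p = A*exp(4*t). Substituting into the equation and dividing by exp(4*t) gives A = 3, so y_p = 3*exp(4*t).

y = 3*exp(4*t) + C1*cos(t)*exp(3*t) + C2*exp(3*t)*sin(t)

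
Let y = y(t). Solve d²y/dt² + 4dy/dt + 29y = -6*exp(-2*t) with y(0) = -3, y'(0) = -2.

Characteristic equation r² + 4r + 29 = 0 has discriminant (4)² - 4·(29) = -100 < 0, so r = -2 ± 5i.
Hence y_h = C1*cos(5*t)*exp(-2*t) + C2*exp(-2*t)*sin(5*t).
Try y_p = A*exp(-2*t). Substituting into the equation and dividing by exp(-2*t) gives A = -6/25, so y_p = -6*exp(-2*t)/25.
General solution: y = -6*exp(-2*t)/25 + C1*cos(5*t)*exp(-2*t) + C2*exp(-2*t)*sin(5*t).
Apply the initial conditions: y(0) = -6/25 + C1 = -3 and y'(0) = 12/25 - 2*C1 + 5*C2 = -2. Solving gives C1 = -69/25, C2 = -8/5.

y = -6*exp(-2*t)/25 - 69*cos(5*t)*exp(-2*t)/25 - 8*exp(-2*t)*sin(5*t)/5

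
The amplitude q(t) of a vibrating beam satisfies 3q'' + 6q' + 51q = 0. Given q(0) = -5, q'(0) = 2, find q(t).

q = -5*cos(4*t)*exp(-t) - 3*exp(-t)*sin(4*t)/4

Divide through by 3: q'' + 2q' + 17q = 0.
Characteristic equation r² + 2r + 17 = 0 has discriminant (2)² - 4·(17) = -64 < 0, so r = -1 ± 4i.
Hence q_h = C1*cos(4*t)*exp(-t) + C2*exp(-t)*sin(4*t).
Apply the initial conditions: q(0) = C1 = -5 and q'(0) = -C1 + 4*C2 = 2. Solving gives C1 = -5, C2 = -3/4.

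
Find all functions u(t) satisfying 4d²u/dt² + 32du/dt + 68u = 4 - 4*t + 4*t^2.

u = 519/4913 - 33*t/289 + t**2/17 + C1*cos(t)*exp(-4*t) + C2*exp(-4*t)*sin(t)

Divide through by 4: u'' + 8u' + 17u = 1 + t^2 - t.
Characteristic equation r² + 8r + 17 = 0 has discriminant (8)² - 4·(17) = -4 < 0, so r = -4 ± i.
Hence u_h = C1*cos(t)*exp(-4*t) + C2*exp(-4*t)*sin(t).
For the particular solution try u_p = A0 + A1*t + A2*t^2. Substituting and matching coefficients of each power of t gives A0 = 519/4913, A1 = -33/289, A2 = 1/17, so u_p = 519/4913 - 33*t/289 + t^2/17.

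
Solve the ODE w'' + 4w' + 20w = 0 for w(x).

Characteristic equation r² + 4r + 20 = 0 has discriminant (4)² - 4·(20) = -64 < 0, so r = -2 ± 4i.
Hence w_h = C1*cos(4*x)*exp(-2*x) + C2*exp(-2*x)*sin(4*x).

w = C1*cos(4*x)*exp(-2*x) + C2*exp(-2*x)*sin(4*x)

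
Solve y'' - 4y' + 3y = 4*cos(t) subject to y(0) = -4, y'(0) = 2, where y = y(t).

y = -8*exp(t) - 4*sin(t)/5 + 2*cos(t)/5 + 18*exp(3*t)/5

Characteristic equation r² - 4r + 3 = 0 factors as (r - 1)(r - 3) = 0, so r = 1, 3.
Hence y_h = C1*exp(t) + C2*exp(3*t).
Try y_p = A*cos(t) + B*sin(t). Substituting and equating the coefficients of cos(t) and sin(t) gives A = 2/5, B = -4/5, so y_p = -4*sin(t)/5 + 2*cos(t)/5.
General solution: y = -4*sin(t)/5 + 2*cos(t)/5 + C1*exp(t) + C2*exp(3*t).
Apply the initial conditions: y(0) = 2/5 + C1 + C2 = -4 and y'(0) = -4/5 + C1 + 3*C2 = 2. Solving gives C1 = -8, C2 = 18/5.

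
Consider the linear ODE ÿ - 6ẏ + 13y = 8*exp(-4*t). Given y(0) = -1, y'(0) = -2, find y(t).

y = 8*exp(-4*t)/53 - 61*cos(2*t)*exp(3*t)/53 + 109*exp(3*t)*sin(2*t)/106

Characteristic equation r² - 6r + 13 = 0 has discriminant (-6)² - 4·(13) = -16 < 0, so r = 3 ± 2i.
Hence y_h = C1*cos(2*t)*exp(3*t) + C2*exp(3*t)*sin(2*t).
Try y_p = A*exp(-4*t). Substituting into the equation and dividing by exp(-4*t) gives A = 8/53, so y_p = 8*exp(-4*t)/53.
General solution: y = 8*exp(-4*t)/53 + C1*cos(2*t)*exp(3*t) + C2*exp(3*t)*sin(2*t).
Apply the initial conditions: y(0) = 8/53 + C1 = -1 and y'(0) = -32/53 + 2*C2 + 3*C1 = -2. Solving gives C1 = -61/53, C2 = 109/106.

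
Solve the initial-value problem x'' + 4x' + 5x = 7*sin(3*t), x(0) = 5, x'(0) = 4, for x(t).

Characteristic equation r² + 4r + 5 = 0 has discriminant (4)² - 4·(5) = -4 < 0, so r = -2 ± i.
Hence x_h = C1*cos(t)*exp(-2*t) + C2*exp(-2*t)*sin(t).
Try x_p = A*cos(3*t) + B*sin(3*t). Substituting and equating the coefficients of cos(3t) and sin(3t) gives A = -21/40, B = -7/40, so x_p = -21*cos(3*t)/40 - 7*sin(3*t)/40.
General solution: x = -21*cos(3*t)/40 - 7*sin(3*t)/40 + C1*cos(t)*exp(-2*t) + C2*exp(-2*t)*sin(t).
Apply the initial conditions: x(0) = -21/40 + C1 = 5 and x'(0) = -21/40 + C2 - 2*C1 = 4. Solving gives C1 = 221/40, C2 = 623/40.

x = -21*cos(3*t)/40 - 7*sin(3*t)/40 + 221*cos(t)*exp(-2*t)/40 + 623*exp(-2*t)*sin(t)/40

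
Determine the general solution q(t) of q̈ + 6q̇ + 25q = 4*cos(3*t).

Characteristic equation r² + 6r + 25 = 0 has discriminant (6)² - 4·(25) = -64 < 0, so r = -3 ± 4i.
Hence q_h = C1*cos(4*t)*exp(-3*t) + C2*exp(-3*t)*sin(4*t).
Try q_p = A*cos(3*t) + B*sin(3*t). Substituting and equating the coefficients of cos(3t) and sin(3t) gives A = 16/145, B = 18/145, so q_p = 16*cos(3*t)/145 + 18*sin(3*t)/145.

q = 16*cos(3*t)/145 + 18*sin(3*t)/145 + C1*cos(4*t)*exp(-3*t) + C2*exp(-3*t)*sin(4*t)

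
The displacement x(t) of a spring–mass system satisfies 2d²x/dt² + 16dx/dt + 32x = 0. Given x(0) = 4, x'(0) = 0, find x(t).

x = 4*exp(-4*t) + 16*t*exp(-4*t)

Divide through by 2: x'' + 8x' + 16x = 0.
Characteristic equation r² + 8r + 16 = 0 has discriminant (8)² - 4·(16) = 0, so r = -4 is a repeated root.
Hence x_h = (C1 + C2*t)*exp(-4*t).
Apply the initial conditions: x(0) = C1 = 4 and x'(0) = C2 - 4*C1 = 0. Solving gives C1 = 4, C2 = 16.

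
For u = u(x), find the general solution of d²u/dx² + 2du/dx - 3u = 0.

Characteristic equation r² + 2r - 3 = 0 factors as (r + 3)(r - 1) = 0, so r = -3, 1.
Hence u_h = C1*exp(-3*x) + C2*exp(x).

u = C1*exp(-3*x) + C2*exp(x)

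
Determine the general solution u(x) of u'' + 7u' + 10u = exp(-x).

Characteristic equation r² + 7r + 10 = 0 factors as (r + 2)(r + 5) = 0, so r = -2, -5.
Hence u_h = C1*exp(-2*x) + C2*exp(-5*x).
Try u_p = A*exp(-x). Substituting into the equation and dividing by exp(-x) gives A = 1/4, so u_p = exp(-x)/4.

u = exp(-x)/4 + C1*exp(-2*x) + C2*exp(-5*x)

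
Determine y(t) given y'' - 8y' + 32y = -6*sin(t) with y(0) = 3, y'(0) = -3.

Characteristic equation r² - 8r + 32 = 0 has discriminant (-8)² - 4·(32) = -64 < 0, so r = 4 ± 4i.
Hence y_h = C1*cos(4*t)*exp(4*t) + C2*exp(4*t)*sin(4*t).
Try y_p = A*cos(t) + B*sin(t). Substituting and equating the coefficients of cos(t) and sin(t) gives A = -48/1025, B = -186/1025, so y_p = -186*sin(t)/1025 - 48*cos(t)/1025.
General solution: y = -186*sin(t)/1025 - 48*cos(t)/1025 + C1*cos(4*t)*exp(4*t) + C2*exp(4*t)*sin(4*t).
Apply the initial conditions: y(0) = -48/1025 + C1 = 3 and y'(0) = -186/1025 + 4*C1 + 4*C2 = -3. Solving gives C1 = 3123/1025, C2 = -15381/4100.

y = -186*sin(t)/1025 - 48*cos(t)/1025 - 15381*exp(4*t)*sin(4*t)/4100 + 3123*cos(4*t)*exp(4*t)/1025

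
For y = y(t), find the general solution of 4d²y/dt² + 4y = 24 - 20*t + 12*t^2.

y = -5*t + 3*t**2 + C1*cos(t) + C2*sin(t)

Divide through by 4: y'' + y = 6 - 5*t + 3*t^2.
Characteristic equation r² + 1 = 0 has discriminant (0)² - 4·(1) = -4 < 0, so r = ± i.
Hence y_h = C1*cos(t) + C2*sin(t).
For the particular solution try y_p = A0 + A1*t + A2*t^2. Substituting and matching coefficients of each power of t gives A0 = 0, A1 = -5, A2 = 3, so y_p = -5*t + 3*t^2.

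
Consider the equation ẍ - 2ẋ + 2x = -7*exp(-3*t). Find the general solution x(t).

x = -7*exp(-3*t)/17 + C1*cos(t)*exp(t) + C2*exp(t)*sin(t)

Characteristic equation r² - 2r + 2 = 0 has discriminant (-2)² - 4·(2) = -4 < 0, so r = 1 ± i.
Hence x_h = C1*cos(t)*exp(t) + C2*exp(t)*sin(t).
Try x_p = A*exp(-3*t). Substituting into the equation and dividing by exp(-3*t) gives A = -7/17, so x_p = -7*exp(-3*t)/17.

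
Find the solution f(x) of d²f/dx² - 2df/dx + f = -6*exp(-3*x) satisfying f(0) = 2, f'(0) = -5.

Characteristic equation r² - 2r + 1 = 0 has discriminant (-2)² - 4·(1) = 0, so r = 1 is a repeated root.
Hence f_h = (C1 + C2*x)*exp(x).
Try f_p = A*exp(-3*x). Substituting into the equation and dividing by exp(-3*x) gives A = -3/8, so f_p = -3*exp(-3*x)/8.
General solution: f = -3*exp(-3*x)/8 + C1*exp(x) + C2*x*exp(x).
Apply the initial conditions: f(0) = -3/8 + C1 = 2 and f'(0) = 9/8 + C1 + C2 = -5. Solving gives C1 = 19/8, C2 = -17/2.

f = -3*exp(-3*x)/8 + 19*exp(x)/8 - 17*x*exp(x)/2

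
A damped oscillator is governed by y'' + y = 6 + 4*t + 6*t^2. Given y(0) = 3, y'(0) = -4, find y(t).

y = -6 - 8*sin(t) + 4*t + 6*t**2 + 9*cos(t)

Characteristic equation r² + 1 = 0 has discriminant (0)² - 4·(1) = -4 < 0, so r = ± i.
Hence y_h = C1*cos(t) + C2*sin(t).
For the particular solution try y_p = A0 + A1*t + A2*t^2. Substituting and matching coefficients of each power of t gives A0 = -6, A1 = 4, A2 = 6, so y_p = -6 + 4*t + 6*t^2.
General solution: y = -6 + 4*t + 6*t^2 + C1*cos(t) + C2*sin(t).
Apply the initial conditions: y(0) = -6 + C1 = 3 and y'(0) = 4 + C2 = -4. Solving gives C1 = 9, C2 = -8.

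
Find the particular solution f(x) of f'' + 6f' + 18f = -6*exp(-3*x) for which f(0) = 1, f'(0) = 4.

Characteristic equation r² + 6r + 18 = 0 has discriminant (6)² - 4·(18) = -36 < 0, so r = -3 ± 3i.
Hence f_h = C1*cos(3*x)*exp(-3*x) + C2*exp(-3*x)*sin(3*x).
Try f_p = A*exp(-3*x). Substituting into the equation and dividing by exp(-3*x) gives A = -2/3, so f_p = -2*exp(-3*x)/3.
General solution: f = -2*exp(-3*x)/3 + C1*cos(3*x)*exp(-3*x) + C2*exp(-3*x)*sin(3*x).
Apply the initial conditions: f(0) = -2/3 + C1 = 1 and f'(0) = 2 - 3*C1 + 3*C2 = 4. Solving gives C1 = 5/3, C2 = 7/3.

f = -2*exp(-3*x)/3 + 5*cos(3*x)*exp(-3*x)/3 + 7*exp(-3*x)*sin(3*x)/3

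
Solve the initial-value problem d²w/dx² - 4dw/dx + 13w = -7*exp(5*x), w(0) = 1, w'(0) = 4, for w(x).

w = -7*exp(5*x)/18 + 19*exp(2*x)*sin(3*x)/18 + 25*cos(3*x)*exp(2*x)/18

Characteristic equation r² - 4r + 13 = 0 has discriminant (-4)² - 4·(13) = -36 < 0, so r = 2 ± 3i.
Hence w_h = C1*cos(3*x)*exp(2*x) + C2*exp(2*x)*sin(3*x).
Try w_p = A*exp(5*x). Substituting into the equation and dividing by exp(5*x) gives A = -7/18, so w_p = -7*exp(5*x)/18.
General solution: w = -7*exp(5*x)/18 + C1*cos(3*x)*exp(2*x) + C2*exp(2*x)*sin(3*x).
Apply the initial conditions: w(0) = -7/18 + C1 = 1 and w'(0) = -35/18 + 2*C1 + 3*C2 = 4. Solving gives C1 = 25/18, C2 = 19/18.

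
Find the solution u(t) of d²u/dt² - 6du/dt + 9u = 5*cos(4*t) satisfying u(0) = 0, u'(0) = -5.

Characteristic equation r² - 6r + 9 = 0 has discriminant (-6)² - 4·(9) = 0, so r = 3 is a repeated root.
Hence u_h = (C1 + C2*t)*exp(3*t).
Try u_p = A*cos(4*t) + B*sin(4*t). Substituting and equating the coefficients of cos(4t) and sin(4t) gives A = -7/125, B = -24/125, so u_p = -24*sin(4*t)/125 - 7*cos(4*t)/125.
General solution: u = -24*sin(4*t)/125 - 7*cos(4*t)/125 + C1*exp(3*t) + C2*t*exp(3*t).
Apply the initial conditions: u(0) = -7/125 + C1 = 0 and u'(0) = -96/125 + C2 + 3*C1 = -5. Solving gives C1 = 7/125, C2 = -22/5.

u = -24*sin(4*t)/125 - 7*cos(4*t)/125 + 7*exp(3*t)/125 - 22*t*exp(3*t)/5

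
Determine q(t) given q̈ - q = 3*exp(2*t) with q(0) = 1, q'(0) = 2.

q = exp(2*t)

Characteristic equation r² - 1 = 0 factors as (r - 1)(r + 1) = 0, so r = 1, -1.
Hence q_h = C1*exp(t) + C2*exp(-t).
Try q_p = A*exp(2*t). Substituting into the equation and dividing by exp(2*t) gives A = 1, so q_p = exp(2*t).
General solution: q = C1*exp(t) + C2*exp(-t) + exp(2*t).
Apply the initial conditions: q(0) = 1 + C1 + C2 = 1 and q'(0) = 2 + C1 - C2 = 2. Solving gives C1 = 0, C2 = 0.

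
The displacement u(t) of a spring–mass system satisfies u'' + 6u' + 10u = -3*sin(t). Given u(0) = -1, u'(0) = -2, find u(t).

Characteristic equation r² + 6r + 10 = 0 has discriminant (6)² - 4·(10) = -4 < 0, so r = -3 ± i.
Hence u_h = C1*cos(t)*exp(-3*t) + C2*exp(-3*t)*sin(t).
Try u_p = A*cos(t) + B*sin(t). Substituting and equating the coefficients of cos(t) and sin(t) gives A = 2/13, B = -3/13, so u_p = -3*sin(t)/13 + 2*cos(t)/13.
General solution: u = -3*sin(t)/13 + 2*cos(t)/13 + C1*cos(t)*exp(-3*t) + C2*exp(-3*t)*sin(t).
Apply the initial conditions: u(0) = 2/13 + C1 = -1 and u'(0) = -3/13 + C2 - 3*C1 = -2. Solving gives C1 = -15/13, C2 = -68/13.

u = -3*sin(t)/13 + 2*cos(t)/13 - 68*exp(-3*t)*sin(t)/13 - 15*cos(t)*exp(-3*t)/13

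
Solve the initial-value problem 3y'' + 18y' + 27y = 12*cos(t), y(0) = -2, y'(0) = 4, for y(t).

Divide through by 3: y'' + 6y' + 9y = 4*cos(t).
Characteristic equation r² + 6r + 9 = 0 has discriminant (6)² - 4·(9) = 0, so r = -3 is a repeated root.
Hence y_h = (C1 + C2*t)*exp(-3*t).
Try y_p = A*cos(t) + B*sin(t). Substituting and equating the coefficients of cos(t) and sin(t) gives A = 8/25, B = 6/25, so y_p = 6*sin(t)/25 + 8*cos(t)/25.
General solution: y = 6*sin(t)/25 + 8*cos(t)/25 + C1*exp(-3*t) + C2*t*exp(-3*t).
Apply the initial conditions: y(0) = 8/25 + C1 = -2 and y'(0) = 6/25 + C2 - 3*C1 = 4. Solving gives C1 = -58/25, C2 = -16/5.

y = -58*exp(-3*t)/25 + 6*sin(t)/25 + 8*cos(t)/25 - 16*t*exp(-3*t)/5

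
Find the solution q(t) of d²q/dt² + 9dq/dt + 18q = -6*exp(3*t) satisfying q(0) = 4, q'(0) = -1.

q = 8*exp(-3*t) - 35*exp(-6*t)/9 - exp(3*t)/9

Characteristic equation r² + 9r + 18 = 0 factors as (r + 6)(r + 3) = 0, so r = -6, -3.
Hence q_h = C1*exp(-6*t) + C2*exp(-3*t).
Try q_p = A*exp(3*t). Substituting into the equation and dividing by exp(3*t) gives A = -1/9, so q_p = -exp(3*t)/9.
General solution: q = -exp(3*t)/9 + C1*exp(-6*t) + C2*exp(-3*t).
Apply the initial conditions: q(0) = -1/9 + C1 + C2 = 4 and q'(0) = -1/3 - 6*C1 - 3*C2 = -1. Solving gives C1 = -35/9, C2 = 8.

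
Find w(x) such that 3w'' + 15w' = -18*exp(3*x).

Divide through by 3: w'' + 5w' = -6*exp(3*x).
Characteristic equation r² + 5r = 0 factors as (r + 5)r = 0, so r = -5, 0.
Hence w_h = C1*exp(-5*x) + C2.
Try w_p = A*exp(3*x). Substituting into the equation and dividing by exp(3*x) gives A = -1/4, so w_p = -exp(3*x)/4.

w = C2 - exp(3*x)/4 + C1*exp(-5*x)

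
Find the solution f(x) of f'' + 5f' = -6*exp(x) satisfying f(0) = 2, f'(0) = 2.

f = 18/5 - exp(x) - 3*exp(-5*x)/5

Characteristic equation r² + 5r = 0 factors as (r + 5)r = 0, so r = -5, 0.
Hence f_h = C1*exp(-5*x) + C2.
Try f_p = A*exp(x). Substituting into the equation and dividing by exp(x) gives A = -1, so f_p = -exp(x).
General solution: f = C2 - exp(x) + C1*exp(-5*x).
Apply the initial conditions: f(0) = -1 + C1 + C2 = 2 and f'(0) = -1 - 5*C1 = 2. Solving gives C1 = -3/5, C2 = 18/5.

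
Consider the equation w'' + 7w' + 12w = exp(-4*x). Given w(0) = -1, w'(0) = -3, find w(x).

w = -6*exp(-3*x) + 5*exp(-4*x) - x*exp(-4*x)

Characteristic equation r² + 7r + 12 = 0 factors as (r + 3)(r + 4) = 0, so r = -3, -4.
Hence w_h = C1*exp(-3*x) + C2*exp(-4*x).
Since exp(-4*x) solves the homogeneous equation (r = -4 is a root of multiplicity 1), multiply the trial by x. Try w_p = A*x*exp(-4*x). Substituting into the equation and dividing by exp(-4*x) gives A = -1, so w_p = -x*exp(-4*x).
General solution: w = C1*exp(-3*x) + C2*exp(-4*x) - x*exp(-4*x).
Apply the initial conditions: w(0) = C1 + C2 = -1 and w'(0) = -1 - 4*C2 - 3*C1 = -3. Solving gives C1 = -6, C2 = 5.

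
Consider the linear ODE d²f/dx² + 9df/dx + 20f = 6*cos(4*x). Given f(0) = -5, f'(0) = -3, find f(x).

f = -115*exp(-4*x)/4 + 3*cos(4*x)/164 + 27*sin(4*x)/164 + 973*exp(-5*x)/41

Characteristic equation r² + 9r + 20 = 0 factors as (r + 5)(r + 4) = 0, so r = -5, -4.
Hence f_h = C1*exp(-5*x) + C2*exp(-4*x).
Try f_p = A*cos(4*x) + B*sin(4*x). Substituting and equating the coefficients of cos(4x) and sin(4x) gives A = 3/164, B = 27/164, so f_p = 3*cos(4*x)/164 + 27*sin(4*x)/164.
General solution: f = 3*cos(4*x)/164 + 27*sin(4*x)/164 + C1*exp(-5*x) + C2*exp(-4*x).
Apply the initial conditions: f(0) = 3/164 + C1 + C2 = -5 and f'(0) = 27/41 - 5*C1 - 4*C2 = -3. Solving gives C1 = 973/41, C2 = -115/4.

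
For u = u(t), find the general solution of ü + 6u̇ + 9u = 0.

u = C1*exp(-3*t) + C2*t*exp(-3*t)

Characteristic equation r² + 6r + 9 = 0 has discriminant (6)² - 4·(9) = 0, so r = -3 is a repeated root.
Hence u_h = (C1 + C2*t)*exp(-3*t).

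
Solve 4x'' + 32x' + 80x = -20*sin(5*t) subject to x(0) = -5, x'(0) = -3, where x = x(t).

x = sin(5*t)/65 + 8*cos(5*t)/65 - 766*exp(-4*t)*sin(2*t)/65 - 333*cos(2*t)*exp(-4*t)/65

Divide through by 4: x'' + 8x' + 20x = -5*sin(5*t).
Characteristic equation r² + 8r + 20 = 0 has discriminant (8)² - 4·(20) = -16 < 0, so r = -4 ± 2i.
Hence x_h = C1*cos(2*t)*exp(-4*t) + C2*exp(-4*t)*sin(2*t).
Try x_p = A*cos(5*t) + B*sin(5*t). Substituting and equating the coefficients of cos(5t) and sin(5t) gives A = 8/65, B = 1/65, so x_p = sin(5*t)/65 + 8*cos(5*t)/65.
General solution: x = sin(5*t)/65 + 8*cos(5*t)/65 + C1*cos(2*t)*exp(-4*t) + C2*exp(-4*t)*sin(2*t).
Apply the initial conditions: x(0) = 8/65 + C1 = -5 and x'(0) = 1/13 - 4*C1 + 2*C2 = -3. Solving gives C1 = -333/65, C2 = -766/65.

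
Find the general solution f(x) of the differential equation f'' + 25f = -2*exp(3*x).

Characteristic equation r² + 25 = 0 has discriminant (0)² - 4·(25) = -100 < 0, so r = ± 5i.
Hence f_h = C1*cos(5*x) + C2*sin(5*x).
Try f_p = A*exp(3*x). Substituting into the equation and dividing by exp(3*x) gives A = -1/17, so f_p = -exp(3*x)/17.

f = -exp(3*x)/17 + C1*cos(5*x) + C2*sin(5*x)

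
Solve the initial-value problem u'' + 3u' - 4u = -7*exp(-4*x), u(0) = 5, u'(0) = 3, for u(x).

u = 17*exp(-4*x)/25 + 108*exp(x)/25 + 7*x*exp(-4*x)/5

Characteristic equation r² + 3r - 4 = 0 factors as (r + 4)(r - 1) = 0, so r = -4, 1.
Hence u_h = C1*exp(-4*x) + C2*exp(x).
Since exp(-4*x) solves the homogeneous equation (r = -4 is a root of multiplicity 1), multiply the trial by x. Try u_p = A*x*exp(-4*x). Substituting into the equation and dividing by exp(-4*x) gives A = 7/5, so u_p = 7*x*exp(-4*x)/5.
General solution: u = C1*exp(-4*x) + C2*exp(x) + 7*x*exp(-4*x)/5.
Apply the initial conditions: u(0) = C1 + C2 = 5 and u'(0) = 7/5 + C2 - 4*C1 = 3. Solving gives C1 = 17/25, C2 = 108/25.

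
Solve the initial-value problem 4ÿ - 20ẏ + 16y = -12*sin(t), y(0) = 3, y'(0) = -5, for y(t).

y = -139*exp(4*t)/51 - 15*cos(t)/34 - 9*sin(t)/34 + 37*exp(t)/6

Divide through by 4: y'' - 5y' + 4y = -3*sin(t).
Characteristic equation r² - 5r + 4 = 0 factors as (r - 1)(r - 4) = 0, so r = 1, 4.
Hence y_h = C1*exp(t) + C2*exp(4*t).
Try y_p = A*cos(t) + B*sin(t). Substituting and equating the coefficients of cos(t) and sin(t) gives A = -15/34, B = -9/34, so y_p = -15*cos(t)/34 - 9*sin(t)/34.
General solution: y = -15*cos(t)/34 - 9*sin(t)/34 + C1*exp(t) + C2*exp(4*t).
Apply the initial conditions: y(0) = -15/34 + C1 + C2 = 3 and y'(0) = -9/34 + C1 + 4*C2 = -5. Solving gives C1 = 37/6, C2 = -139/51.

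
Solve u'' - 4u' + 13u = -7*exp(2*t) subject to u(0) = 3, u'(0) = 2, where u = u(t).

Characteristic equation r² - 4r + 13 = 0 has discriminant (-4)² - 4·(13) = -36 < 0, so r = 2 ± 3i.
Hence u_h = C1*cos(3*t)*exp(2*t) + C2*exp(2*t)*sin(3*t).
Try u_p = A*exp(2*t). Substituting into the equation and dividing by exp(2*t) gives A = -7/9, so u_p = -7*exp(2*t)/9.
General solution: u = -7*exp(2*t)/9 + C1*cos(3*t)*exp(2*t) + C2*exp(2*t)*sin(3*t).
Apply the initial conditions: u(0) = -7/9 + C1 = 3 and u'(0) = -14/9 + 2*C1 + 3*C2 = 2. Solving gives C1 = 34/9, C2 = -4/3.

u = -7*exp(2*t)/9 - 4*exp(2*t)*sin(3*t)/3 + 34*cos(3*t)*exp(2*t)/9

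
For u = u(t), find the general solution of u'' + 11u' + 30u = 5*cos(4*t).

u = 35*cos(4*t)/1066 + 55*sin(4*t)/533 + C1*exp(-6*t) + C2*exp(-5*t)

Characteristic equation r² + 11r + 30 = 0 factors as (r + 6)(r + 5) = 0, so r = -6, -5.
Hence u_h = C1*exp(-6*t) + C2*exp(-5*t).
Try u_p = A*cos(4*t) + B*sin(4*t). Substituting and equating the coefficients of cos(4t) and sin(4t) gives A = 35/1066, B = 55/533, so u_p = 35*cos(4*t)/1066 + 55*sin(4*t)/533.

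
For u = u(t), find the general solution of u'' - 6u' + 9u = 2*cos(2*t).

u = -24*sin(2*t)/169 + 10*cos(2*t)/169 + C1*exp(3*t) + C2*t*exp(3*t)

Characteristic equation r² - 6r + 9 = 0 has discriminant (-6)² - 4·(9) = 0, so r = 3 is a repeated root.
Hence u_h = (C1 + C2*t)*exp(3*t).
Try u_p = A*cos(2*t) + B*sin(2*t). Substituting and equating the coefficients of cos(2t) and sin(2t) gives A = 10/169, B = -24/169, so u_p = -24*sin(2*t)/169 + 10*cos(2*t)/169.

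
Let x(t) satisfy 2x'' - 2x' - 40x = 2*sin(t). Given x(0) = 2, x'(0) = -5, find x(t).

Divide through by 2: x'' - x' - 20x = sin(t).
Characteristic equation r² - r - 20 = 0 factors as (r - 5)(r + 4) = 0, so r = 5, -4.
Hence x_h = C1*exp(5*t) + C2*exp(-4*t).
Try x_p = A*cos(t) + B*sin(t). Substituting and equating the coefficients of cos(t) and sin(t) gives A = 1/442, B = -21/442, so x_p = -21*sin(t)/442 + cos(t)/442.
General solution: x = -21*sin(t)/442 + cos(t)/442 + C1*exp(5*t) + C2*exp(-4*t).
Apply the initial conditions: x(0) = 1/442 + C1 + C2 = 2 and x'(0) = -21/442 - 4*C2 + 5*C1 = -5. Solving gives C1 = 79/234, C2 = 254/153.

x = -21*sin(t)/442 + cos(t)/442 + 79*exp(5*t)/234 + 254*exp(-4*t)/153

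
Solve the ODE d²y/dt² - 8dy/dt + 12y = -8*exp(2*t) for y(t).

y = C1*exp(2*t) + C2*exp(6*t) + 2*t*exp(2*t)

Characteristic equation r² - 8r + 12 = 0 factors as (r - 2)(r - 6) = 0, so r = 2, 6.
Hence y_h = C1*exp(2*t) + C2*exp(6*t).
Since exp(2*t) solves the homogeneous equation (r = 2 is a root of multiplicity 1), multiply the trial by t. Try y_p = A*t*exp(2*t). Substituting into the equation and dividing by exp(2*t) gives A = 2, so y_p = 2*t*exp(2*t).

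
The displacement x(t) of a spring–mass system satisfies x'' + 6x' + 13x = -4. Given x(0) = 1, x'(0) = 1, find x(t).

Characteristic equation r² + 6r + 13 = 0 has discriminant (6)² - 4·(13) = -16 < 0, so r = -3 ± 2i.
Hence x_h = C1*cos(2*t)*exp(-3*t) + C2*exp(-3*t)*sin(2*t).
For the particular solution try x_p = A0. Substituting and matching coefficients of each power of t gives A0 = -4/13, so x_p = -4/13.
General solution: x = -4/13 + C1*cos(2*t)*exp(-3*t) + C2*exp(-3*t)*sin(2*t).
Apply the initial conditions: x(0) = -4/13 + C1 = 1 and x'(0) = -3*C1 + 2*C2 = 1. Solving gives C1 = 17/13, C2 = 32/13.

x = -4/13 + 17*cos(2*t)*exp(-3*t)/13 + 32*exp(-3*t)*sin(2*t)/13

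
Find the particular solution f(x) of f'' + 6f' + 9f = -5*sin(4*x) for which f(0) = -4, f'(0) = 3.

Characteristic equation r² + 6r + 9 = 0 has discriminant (6)² - 4·(9) = 0, so r = -3 is a repeated root.
Hence f_h = (C1 + C2*x)*exp(-3*x).
Try f_p = A*cos(4*x) + B*sin(4*x). Substituting and equating the coefficients of cos(4x) and sin(4x) gives A = 24/125, B = 7/125, so f_p = 7*sin(4*x)/125 + 24*cos(4*x)/125.
General solution: f = 7*sin(4*x)/125 + 24*cos(4*x)/125 + C1*exp(-3*x) + C2*x*exp(-3*x).
Apply the initial conditions: f(0) = 24/125 + C1 = -4 and f'(0) = 28/125 + C2 - 3*C1 = 3. Solving gives C1 = -524/125, C2 = -49/5.

f = -524*exp(-3*x)/125 + 7*sin(4*x)/125 + 24*cos(4*x)/125 - 49*x*exp(-3*x)/5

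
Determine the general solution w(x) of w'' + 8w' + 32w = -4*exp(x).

w = -4*exp(x)/41 + C1*cos(4*x)*exp(-4*x) + C2*exp(-4*x)*sin(4*x)

Characteristic equation r² + 8r + 32 = 0 has discriminant (8)² - 4·(32) = -64 < 0, so r = -4 ± 4i.
Hence w_h = C1*cos(4*x)*exp(-4*x) + C2*exp(-4*x)*sin(4*x).
Try w_p = A*exp(x). Substituting into the equation and dividing by exp(x) gives A = -4/41, so w_p = -4*exp(x)/41.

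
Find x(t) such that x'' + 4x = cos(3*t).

x = -cos(3*t)/5 + C1*cos(2*t) + C2*sin(2*t)

Characteristic equation r² + 4 = 0 has discriminant (0)² - 4·(4) = -16 < 0, so r = ± 2i.
Hence x_h = C1*cos(2*t) + C2*sin(2*t).
Try x_p = A*cos(3*t) + B*sin(3*t). Substituting and equating the coefficients of cos(3t) and sin(3t) gives A = -1/5, B = 0, so x_p = -cos(3*t)/5.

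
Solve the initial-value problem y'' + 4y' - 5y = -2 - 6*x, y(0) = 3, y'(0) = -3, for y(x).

y = 34/25 + 2*exp(x)/3 + 6*x/5 + 73*exp(-5*x)/75

Characteristic equation r² + 4r - 5 = 0 factors as (r - 1)(r + 5) = 0, so r = 1, -5.
Hence y_h = C1*exp(x) + C2*exp(-5*x).
For the particular solution try y_p = A0 + A1*x. Substituting and matching coefficients of each power of x gives A0 = 34/25, A1 = 6/5, so y_p = 34/25 + 6*x/5.
General solution: y = 34/25 + 6*x/5 + C1*exp(x) + C2*exp(-5*x).
Apply the initial conditions: y(0) = 34/25 + C1 + C2 = 3 and y'(0) = 6/5 + C1 - 5*C2 = -3. Solving gives C1 = 2/3, C2 = 73/75.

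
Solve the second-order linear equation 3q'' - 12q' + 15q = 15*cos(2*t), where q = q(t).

Divide through by 3: q'' - 4q' + 5q = 5*cos(2*t).
Characteristic equation r² - 4r + 5 = 0 has discriminant (-4)² - 4·(5) = -4 < 0, so r = 2 ± i.
Hence q_h = C1*cos(t)*exp(2*t) + C2*exp(2*t)*sin(t).
Try q_p = A*cos(2*t) + B*sin(2*t). Substituting and equating the coefficients of cos(2t) and sin(2t) gives A = 1/13, B = -8/13, so q_p = -8*sin(2*t)/13 + cos(2*t)/13.

q = -8*sin(2*t)/13 + cos(2*t)/13 + C1*cos(t)*exp(2*t) + C2*exp(2*t)*sin(t)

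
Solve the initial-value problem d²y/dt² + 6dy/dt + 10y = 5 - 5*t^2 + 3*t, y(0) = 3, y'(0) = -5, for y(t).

y = 3/50 - t**2/2 + 9*t/10 + 73*exp(-3*t)*sin(t)/25 + 147*cos(t)*exp(-3*t)/50

Characteristic equation r² + 6r + 10 = 0 has discriminant (6)² - 4·(10) = -4 < 0, so r = -3 ± i.
Hence y_h = C1*cos(t)*exp(-3*t) + C2*exp(-3*t)*sin(t).
For the particular solution try y_p = A0 + A1*t + A2*t^2. Substituting and matching coefficients of each power of t gives A0 = 3/50, A1 = 9/10, A2 = -1/2, so y_p = 3/50 - t^2/2 + 9*t/10.
General solution: y = 3/50 - t^2/2 + 9*t/10 + C1*cos(t)*exp(-3*t) + C2*exp(-3*t)*sin(t).
Apply the initial conditions: y(0) = 3/50 + C1 = 3 and y'(0) = 9/10 + C2 - 3*C1 = -5. Solving gives C1 = 147/50, C2 = 73/25.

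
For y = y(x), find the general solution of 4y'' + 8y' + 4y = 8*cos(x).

y = C1*exp(-x) + C2*x*exp(-x) + sin(x)

Divide through by 4: y'' + 2y' + y = 2*cos(x).
Characteristic equation r² + 2r + 1 = 0 has discriminant (2)² - 4·(1) = 0, so r = -1 is a repeated root.
Hence y_h = (C1 + C2*x)*exp(-x).
Try y_p = A*cos(x) + B*sin(x). Substituting and equating the coefficients of cos(x) and sin(x) gives A = 0, B = 1, so y_p = sin(x).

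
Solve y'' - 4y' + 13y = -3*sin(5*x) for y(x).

y = -15*cos(5*x)/136 + 9*sin(5*x)/136 + C1*cos(3*x)*exp(2*x) + C2*exp(2*x)*sin(3*x)

Characteristic equation r² - 4r + 13 = 0 has discriminant (-4)² - 4·(13) = -36 < 0, so r = 2 ± 3i.
Hence y_h = C1*cos(3*x)*exp(2*x) + C2*exp(2*x)*sin(3*x).
Try y_p = A*cos(5*x) + B*sin(5*x). Substituting and equating the coefficients of cos(5x) and sin(5x) gives A = -15/136, B = 9/136, so y_p = -15*cos(5*x)/136 + 9*sin(5*x)/136.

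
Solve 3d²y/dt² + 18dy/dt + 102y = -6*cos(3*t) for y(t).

Divide through by 3: y'' + 6y' + 34y = -2*cos(3*t).
Characteristic equation r² + 6r + 34 = 0 has discriminant (6)² - 4·(34) = -100 < 0, so r = -3 ± 5i.
Hence y_h = C1*cos(5*t)*exp(-3*t) + C2*exp(-3*t)*sin(5*t).
Try y_p = A*cos(3*t) + B*sin(3*t). Substituting and equating the coefficients of cos(3t) and sin(3t) gives A = -50/949, B = -36/949, so y_p = -50*cos(3*t)/949 - 36*sin(3*t)/949.

y = -50*cos(3*t)/949 - 36*sin(3*t)/949 + C1*cos(5*t)*exp(-3*t) + C2*exp(-3*t)*sin(5*t)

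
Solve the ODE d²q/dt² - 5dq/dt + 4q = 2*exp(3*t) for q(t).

q = -exp(3*t) + C1*exp(4*t) + C2*exp(t)

Characteristic equation r² - 5r + 4 = 0 factors as (r - 4)(r - 1) = 0, so r = 4, 1.
Hence q_h = C1*exp(4*t) + C2*exp(t).
Try q_p = A*exp(3*t). Substituting into the equation and dividing by exp(3*t) gives A = -1, so q_p = -exp(3*t).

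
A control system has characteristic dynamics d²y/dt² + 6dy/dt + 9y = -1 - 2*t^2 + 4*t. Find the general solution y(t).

Characteristic equation r² + 6r + 9 = 0 has discriminant (6)² - 4·(9) = 0, so r = -3 is a repeated root.
Hence y_h = (C1 + C2*t)*exp(-3*t).
For the particular solution try y_p = A0 + A1*t + A2*t^2. Substituting and matching coefficients of each power of t gives A0 = -5/9, A1 = 20/27, A2 = -2/9, so y_p = -5/9 - 2*t^2/9 + 20*t/27.

y = -5/9 - 2*t**2/9 + 20*t/27 + C1*exp(-3*t) + C2*t*exp(-3*t)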